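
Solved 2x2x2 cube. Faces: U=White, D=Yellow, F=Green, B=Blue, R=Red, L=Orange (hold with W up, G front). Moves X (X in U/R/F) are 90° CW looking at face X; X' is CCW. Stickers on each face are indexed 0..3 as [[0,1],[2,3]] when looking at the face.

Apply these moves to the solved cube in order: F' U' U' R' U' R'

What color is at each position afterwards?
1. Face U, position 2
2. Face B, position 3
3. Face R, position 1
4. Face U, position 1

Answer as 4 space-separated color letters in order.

Answer: R B Y O

Derivation:
After move 1 (F'): F=GGGG U=WWRR R=YRYR D=OOYY L=OWOW
After move 2 (U'): U=WRWR F=OWGG R=GGYR B=YRBB L=BBOW
After move 3 (U'): U=RRWW F=BBGG R=OWYR B=GGBB L=YROW
After move 4 (R'): R=WROY U=RBWG F=BRGW D=OBYG B=YGOB
After move 5 (U'): U=BGRW F=YRGW R=BROY B=WROB L=YGOW
After move 6 (R'): R=RYBO U=BORW F=YGGW D=ORYW B=GRBB
Query 1: U[2] = R
Query 2: B[3] = B
Query 3: R[1] = Y
Query 4: U[1] = O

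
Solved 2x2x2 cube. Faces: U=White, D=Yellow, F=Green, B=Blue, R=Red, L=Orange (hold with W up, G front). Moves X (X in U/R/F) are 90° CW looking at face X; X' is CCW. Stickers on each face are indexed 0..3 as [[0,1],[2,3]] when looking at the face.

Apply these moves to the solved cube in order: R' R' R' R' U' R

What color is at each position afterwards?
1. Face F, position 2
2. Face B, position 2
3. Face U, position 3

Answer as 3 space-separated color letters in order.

After move 1 (R'): R=RRRR U=WBWB F=GWGW D=YGYG B=YBYB
After move 2 (R'): R=RRRR U=WYWY F=GBGB D=YWYW B=GBGB
After move 3 (R'): R=RRRR U=WGWG F=GYGY D=YBYB B=WBWB
After move 4 (R'): R=RRRR U=WWWW F=GGGG D=YYYY B=BBBB
After move 5 (U'): U=WWWW F=OOGG R=GGRR B=RRBB L=BBOO
After move 6 (R): R=RGRG U=WOWG F=OYGY D=YBYR B=WRWB
Query 1: F[2] = G
Query 2: B[2] = W
Query 3: U[3] = G

Answer: G W G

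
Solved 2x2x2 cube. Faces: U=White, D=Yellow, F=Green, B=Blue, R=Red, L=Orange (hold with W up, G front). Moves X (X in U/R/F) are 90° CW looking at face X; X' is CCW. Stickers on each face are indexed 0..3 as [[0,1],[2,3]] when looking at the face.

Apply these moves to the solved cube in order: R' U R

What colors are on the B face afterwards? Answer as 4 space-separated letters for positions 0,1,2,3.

After move 1 (R'): R=RRRR U=WBWB F=GWGW D=YGYG B=YBYB
After move 2 (U): U=WWBB F=RRGW R=YBRR B=OOYB L=GWOO
After move 3 (R): R=RYRB U=WRBW F=RGGG D=YYYO B=BOWB
Query: B face = BOWB

Answer: B O W B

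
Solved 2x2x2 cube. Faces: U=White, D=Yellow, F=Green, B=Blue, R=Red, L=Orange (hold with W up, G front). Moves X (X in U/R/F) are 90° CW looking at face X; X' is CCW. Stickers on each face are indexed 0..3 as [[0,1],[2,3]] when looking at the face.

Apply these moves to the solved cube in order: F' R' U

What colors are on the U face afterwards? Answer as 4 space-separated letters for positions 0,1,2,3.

After move 1 (F'): F=GGGG U=WWRR R=YRYR D=OOYY L=OWOW
After move 2 (R'): R=RRYY U=WBRB F=GWGR D=OGYG B=YBOB
After move 3 (U): U=RWBB F=RRGR R=YBYY B=OWOB L=GWOW
Query: U face = RWBB

Answer: R W B B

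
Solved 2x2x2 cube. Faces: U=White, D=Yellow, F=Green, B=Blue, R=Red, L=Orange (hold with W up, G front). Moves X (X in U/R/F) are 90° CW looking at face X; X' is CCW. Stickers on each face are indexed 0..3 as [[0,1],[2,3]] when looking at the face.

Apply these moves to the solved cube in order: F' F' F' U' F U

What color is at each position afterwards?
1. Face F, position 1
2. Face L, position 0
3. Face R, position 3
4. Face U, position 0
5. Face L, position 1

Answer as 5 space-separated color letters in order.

Answer: G G R Y O

Derivation:
After move 1 (F'): F=GGGG U=WWRR R=YRYR D=OOYY L=OWOW
After move 2 (F'): F=GGGG U=WWYY R=OROR D=WWYY L=OROR
After move 3 (F'): F=GGGG U=WWOO R=WRWR D=RRYY L=OYOY
After move 4 (U'): U=WOWO F=OYGG R=GGWR B=WRBB L=BBOY
After move 5 (F): F=GOGY U=WOYB R=WGOR D=WGYY L=BROR
After move 6 (U): U=YWBO F=WGGY R=WROR B=BRBB L=GOOR
Query 1: F[1] = G
Query 2: L[0] = G
Query 3: R[3] = R
Query 4: U[0] = Y
Query 5: L[1] = O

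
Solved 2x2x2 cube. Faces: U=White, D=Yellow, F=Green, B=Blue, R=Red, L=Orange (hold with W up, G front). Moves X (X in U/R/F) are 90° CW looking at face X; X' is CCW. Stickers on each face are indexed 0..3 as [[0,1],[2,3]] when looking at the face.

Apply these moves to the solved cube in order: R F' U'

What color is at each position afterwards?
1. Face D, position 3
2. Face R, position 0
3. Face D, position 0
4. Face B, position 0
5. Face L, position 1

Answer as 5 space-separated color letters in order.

After move 1 (R): R=RRRR U=WGWG F=GYGY D=YBYB B=WBWB
After move 2 (F'): F=YYGG U=WGRR R=BRYR D=OOYB L=OGOW
After move 3 (U'): U=GRWR F=OGGG R=YYYR B=BRWB L=WBOW
Query 1: D[3] = B
Query 2: R[0] = Y
Query 3: D[0] = O
Query 4: B[0] = B
Query 5: L[1] = B

Answer: B Y O B B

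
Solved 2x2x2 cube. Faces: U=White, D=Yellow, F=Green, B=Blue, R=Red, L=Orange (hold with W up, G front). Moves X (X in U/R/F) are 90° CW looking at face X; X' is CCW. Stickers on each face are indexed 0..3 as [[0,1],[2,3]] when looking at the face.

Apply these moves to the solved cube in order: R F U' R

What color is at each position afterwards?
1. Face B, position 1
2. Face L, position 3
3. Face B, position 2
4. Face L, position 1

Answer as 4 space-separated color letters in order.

After move 1 (R): R=RRRR U=WGWG F=GYGY D=YBYB B=WBWB
After move 2 (F): F=GGYY U=WGOO R=WRGR D=RRYB L=OYOB
After move 3 (U'): U=GOWO F=OYYY R=GGGR B=WRWB L=WBOB
After move 4 (R): R=GGRG U=GYWY F=ORYB D=RWYW B=OROB
Query 1: B[1] = R
Query 2: L[3] = B
Query 3: B[2] = O
Query 4: L[1] = B

Answer: R B O B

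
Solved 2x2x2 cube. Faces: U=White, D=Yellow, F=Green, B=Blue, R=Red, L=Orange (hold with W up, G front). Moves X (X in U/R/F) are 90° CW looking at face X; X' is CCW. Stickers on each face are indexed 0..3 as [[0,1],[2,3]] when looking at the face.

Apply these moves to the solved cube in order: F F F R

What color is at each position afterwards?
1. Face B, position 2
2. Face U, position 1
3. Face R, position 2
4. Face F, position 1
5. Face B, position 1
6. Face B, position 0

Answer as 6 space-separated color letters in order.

Answer: W G R O B R

Derivation:
After move 1 (F): F=GGGG U=WWOO R=WRWR D=RRYY L=OYOY
After move 2 (F): F=GGGG U=WWYY R=OROR D=WWYY L=OROR
After move 3 (F): F=GGGG U=WWRR R=YRYR D=OOYY L=OWOW
After move 4 (R): R=YYRR U=WGRG F=GOGY D=OBYB B=RBWB
Query 1: B[2] = W
Query 2: U[1] = G
Query 3: R[2] = R
Query 4: F[1] = O
Query 5: B[1] = B
Query 6: B[0] = R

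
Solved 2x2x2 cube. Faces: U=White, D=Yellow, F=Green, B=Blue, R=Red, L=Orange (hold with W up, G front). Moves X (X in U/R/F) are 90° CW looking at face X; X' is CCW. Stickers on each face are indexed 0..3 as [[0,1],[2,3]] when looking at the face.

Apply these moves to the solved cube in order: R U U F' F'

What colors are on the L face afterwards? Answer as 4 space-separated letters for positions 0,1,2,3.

After move 1 (R): R=RRRR U=WGWG F=GYGY D=YBYB B=WBWB
After move 2 (U): U=WWGG F=RRGY R=WBRR B=OOWB L=GYOO
After move 3 (U): U=GWGW F=WBGY R=OORR B=GYWB L=RROO
After move 4 (F'): F=BYWG U=GWOR R=BOYR D=ROYB L=RWOG
After move 5 (F'): F=YGBW U=GWBY R=OORR D=WGYB L=RROO
Query: L face = RROO

Answer: R R O O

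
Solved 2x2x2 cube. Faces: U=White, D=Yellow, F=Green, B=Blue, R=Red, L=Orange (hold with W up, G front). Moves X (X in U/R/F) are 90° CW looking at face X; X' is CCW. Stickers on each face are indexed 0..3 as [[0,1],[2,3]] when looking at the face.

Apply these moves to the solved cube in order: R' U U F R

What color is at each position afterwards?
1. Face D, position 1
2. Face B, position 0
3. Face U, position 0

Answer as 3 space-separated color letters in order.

After move 1 (R'): R=RRRR U=WBWB F=GWGW D=YGYG B=YBYB
After move 2 (U): U=WWBB F=RRGW R=YBRR B=OOYB L=GWOO
After move 3 (U): U=BWBW F=YBGW R=OORR B=GWYB L=RROO
After move 4 (F): F=GYWB U=BWOR R=BOWR D=ROYG L=RYOG
After move 5 (R): R=WBRO U=BYOB F=GOWG D=RYYG B=RWWB
Query 1: D[1] = Y
Query 2: B[0] = R
Query 3: U[0] = B

Answer: Y R B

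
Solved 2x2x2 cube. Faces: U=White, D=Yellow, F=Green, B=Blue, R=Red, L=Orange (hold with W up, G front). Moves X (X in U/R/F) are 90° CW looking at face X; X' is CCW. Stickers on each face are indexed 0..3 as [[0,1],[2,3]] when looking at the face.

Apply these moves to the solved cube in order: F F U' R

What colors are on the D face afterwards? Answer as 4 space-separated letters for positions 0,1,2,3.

Answer: W B Y O

Derivation:
After move 1 (F): F=GGGG U=WWOO R=WRWR D=RRYY L=OYOY
After move 2 (F): F=GGGG U=WWYY R=OROR D=WWYY L=OROR
After move 3 (U'): U=WYWY F=ORGG R=GGOR B=ORBB L=BBOR
After move 4 (R): R=OGRG U=WRWG F=OWGY D=WBYO B=YRYB
Query: D face = WBYO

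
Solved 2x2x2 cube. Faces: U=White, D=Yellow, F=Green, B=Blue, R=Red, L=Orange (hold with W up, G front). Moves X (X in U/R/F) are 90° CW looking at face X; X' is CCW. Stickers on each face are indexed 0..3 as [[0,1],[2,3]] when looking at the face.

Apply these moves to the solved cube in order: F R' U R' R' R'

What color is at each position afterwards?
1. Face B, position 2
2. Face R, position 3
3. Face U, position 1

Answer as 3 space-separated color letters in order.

Answer: W B R

Derivation:
After move 1 (F): F=GGGG U=WWOO R=WRWR D=RRYY L=OYOY
After move 2 (R'): R=RRWW U=WBOB F=GWGO D=RGYG B=YBRB
After move 3 (U): U=OWBB F=RRGO R=YBWW B=OYRB L=GWOY
After move 4 (R'): R=BWYW U=ORBO F=RWGB D=RRYO B=GYGB
After move 5 (R'): R=WWBY U=OGBG F=RRGO D=RWYB B=OYRB
After move 6 (R'): R=WYWB U=ORBO F=RGGG D=RRYO B=BYWB
Query 1: B[2] = W
Query 2: R[3] = B
Query 3: U[1] = R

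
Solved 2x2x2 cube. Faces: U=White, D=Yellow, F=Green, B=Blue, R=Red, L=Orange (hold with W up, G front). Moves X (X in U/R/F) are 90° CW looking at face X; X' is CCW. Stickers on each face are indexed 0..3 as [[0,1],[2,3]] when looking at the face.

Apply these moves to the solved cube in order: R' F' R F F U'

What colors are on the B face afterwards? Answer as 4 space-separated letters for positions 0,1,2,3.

After move 1 (R'): R=RRRR U=WBWB F=GWGW D=YGYG B=YBYB
After move 2 (F'): F=WWGG U=WBRR R=GRYR D=OOYG L=OBOW
After move 3 (R): R=YGRR U=WWRG F=WOGG D=OYYY B=RBBB
After move 4 (F): F=GWGO U=WWWB R=RGGR D=RYYY L=OOOY
After move 5 (F): F=GGOW U=WWYO R=WGBR D=GRYY L=OROY
After move 6 (U'): U=WOWY F=OROW R=GGBR B=WGBB L=RBOY
Query: B face = WGBB

Answer: W G B B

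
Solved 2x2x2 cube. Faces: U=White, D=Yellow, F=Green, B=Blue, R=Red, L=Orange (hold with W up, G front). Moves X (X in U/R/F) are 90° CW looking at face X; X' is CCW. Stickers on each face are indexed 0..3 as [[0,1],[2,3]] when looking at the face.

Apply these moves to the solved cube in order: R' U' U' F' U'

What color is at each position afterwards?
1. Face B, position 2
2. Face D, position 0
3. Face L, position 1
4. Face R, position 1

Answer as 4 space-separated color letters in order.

Answer: Y R W W

Derivation:
After move 1 (R'): R=RRRR U=WBWB F=GWGW D=YGYG B=YBYB
After move 2 (U'): U=BBWW F=OOGW R=GWRR B=RRYB L=YBOO
After move 3 (U'): U=BWBW F=YBGW R=OORR B=GWYB L=RROO
After move 4 (F'): F=BWYG U=BWOR R=GOYR D=ROYG L=RWOB
After move 5 (U'): U=WRBO F=RWYG R=BWYR B=GOYB L=GWOB
Query 1: B[2] = Y
Query 2: D[0] = R
Query 3: L[1] = W
Query 4: R[1] = W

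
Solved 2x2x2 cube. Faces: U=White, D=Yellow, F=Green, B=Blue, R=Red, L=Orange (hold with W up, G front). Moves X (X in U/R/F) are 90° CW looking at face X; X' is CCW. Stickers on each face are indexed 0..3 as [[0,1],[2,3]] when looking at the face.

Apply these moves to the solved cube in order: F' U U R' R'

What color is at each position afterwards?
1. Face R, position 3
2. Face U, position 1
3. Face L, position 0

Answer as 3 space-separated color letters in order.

Answer: O O Y

Derivation:
After move 1 (F'): F=GGGG U=WWRR R=YRYR D=OOYY L=OWOW
After move 2 (U): U=RWRW F=YRGG R=BBYR B=OWBB L=GGOW
After move 3 (U): U=RRWW F=BBGG R=OWYR B=GGBB L=YROW
After move 4 (R'): R=WROY U=RBWG F=BRGW D=OBYG B=YGOB
After move 5 (R'): R=RYWO U=ROWY F=BBGG D=ORYW B=GGBB
Query 1: R[3] = O
Query 2: U[1] = O
Query 3: L[0] = Y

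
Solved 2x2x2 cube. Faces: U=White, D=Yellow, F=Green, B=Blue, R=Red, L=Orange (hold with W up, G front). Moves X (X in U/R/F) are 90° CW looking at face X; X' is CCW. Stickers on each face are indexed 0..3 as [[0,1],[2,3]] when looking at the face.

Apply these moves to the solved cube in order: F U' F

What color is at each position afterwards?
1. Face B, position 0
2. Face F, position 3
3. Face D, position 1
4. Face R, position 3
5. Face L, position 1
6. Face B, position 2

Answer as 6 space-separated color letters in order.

After move 1 (F): F=GGGG U=WWOO R=WRWR D=RRYY L=OYOY
After move 2 (U'): U=WOWO F=OYGG R=GGWR B=WRBB L=BBOY
After move 3 (F): F=GOGY U=WOYB R=WGOR D=WGYY L=BROR
Query 1: B[0] = W
Query 2: F[3] = Y
Query 3: D[1] = G
Query 4: R[3] = R
Query 5: L[1] = R
Query 6: B[2] = B

Answer: W Y G R R B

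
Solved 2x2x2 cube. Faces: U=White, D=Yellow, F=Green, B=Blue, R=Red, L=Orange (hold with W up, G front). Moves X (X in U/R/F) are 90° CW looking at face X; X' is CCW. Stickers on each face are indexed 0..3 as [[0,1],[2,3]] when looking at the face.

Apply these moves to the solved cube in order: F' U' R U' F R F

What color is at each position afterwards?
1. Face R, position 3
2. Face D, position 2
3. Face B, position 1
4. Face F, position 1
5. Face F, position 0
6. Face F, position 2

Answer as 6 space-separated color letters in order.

After move 1 (F'): F=GGGG U=WWRR R=YRYR D=OOYY L=OWOW
After move 2 (U'): U=WRWR F=OWGG R=GGYR B=YRBB L=BBOW
After move 3 (R): R=YGRG U=WWWG F=OOGY D=OBYY B=RRRB
After move 4 (U'): U=WGWW F=BBGY R=OORG B=YGRB L=RROW
After move 5 (F): F=GBYB U=WGWR R=WOWG D=ROYY L=ROOB
After move 6 (R): R=WWGO U=WBWB F=GOYY D=RRYY B=RGGB
After move 7 (F): F=YGYO U=WBBO R=WWBO D=GWYY L=RROR
Query 1: R[3] = O
Query 2: D[2] = Y
Query 3: B[1] = G
Query 4: F[1] = G
Query 5: F[0] = Y
Query 6: F[2] = Y

Answer: O Y G G Y Y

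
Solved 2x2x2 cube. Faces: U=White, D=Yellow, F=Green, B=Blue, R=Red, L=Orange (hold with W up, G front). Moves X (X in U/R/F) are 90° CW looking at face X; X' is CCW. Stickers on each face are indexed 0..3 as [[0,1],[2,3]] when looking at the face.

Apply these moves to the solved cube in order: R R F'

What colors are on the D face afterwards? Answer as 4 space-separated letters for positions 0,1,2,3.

Answer: O O Y W

Derivation:
After move 1 (R): R=RRRR U=WGWG F=GYGY D=YBYB B=WBWB
After move 2 (R): R=RRRR U=WYWY F=GBGB D=YWYW B=GBGB
After move 3 (F'): F=BBGG U=WYRR R=WRYR D=OOYW L=OYOW
Query: D face = OOYW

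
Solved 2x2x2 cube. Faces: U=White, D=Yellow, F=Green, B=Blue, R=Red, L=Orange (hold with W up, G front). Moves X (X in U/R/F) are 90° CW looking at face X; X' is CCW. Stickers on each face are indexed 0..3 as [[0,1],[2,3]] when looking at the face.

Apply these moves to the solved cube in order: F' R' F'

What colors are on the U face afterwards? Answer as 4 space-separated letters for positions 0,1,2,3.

After move 1 (F'): F=GGGG U=WWRR R=YRYR D=OOYY L=OWOW
After move 2 (R'): R=RRYY U=WBRB F=GWGR D=OGYG B=YBOB
After move 3 (F'): F=WRGG U=WBRY R=GROY D=WWYG L=OBOR
Query: U face = WBRY

Answer: W B R Y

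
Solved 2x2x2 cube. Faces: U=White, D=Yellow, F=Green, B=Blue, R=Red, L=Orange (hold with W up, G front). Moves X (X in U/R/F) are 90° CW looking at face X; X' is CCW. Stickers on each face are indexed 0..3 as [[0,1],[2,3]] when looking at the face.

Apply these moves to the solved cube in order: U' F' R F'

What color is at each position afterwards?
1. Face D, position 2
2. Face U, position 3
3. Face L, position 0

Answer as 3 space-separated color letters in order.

After move 1 (U'): U=WWWW F=OOGG R=GGRR B=RRBB L=BBOO
After move 2 (F'): F=OGOG U=WWGR R=YGYR D=BOYY L=BWOW
After move 3 (R): R=YYRG U=WGGG F=OOOY D=BBYR B=RRWB
After move 4 (F'): F=OYOO U=WGYR R=BYBG D=WWYR L=BGOG
Query 1: D[2] = Y
Query 2: U[3] = R
Query 3: L[0] = B

Answer: Y R B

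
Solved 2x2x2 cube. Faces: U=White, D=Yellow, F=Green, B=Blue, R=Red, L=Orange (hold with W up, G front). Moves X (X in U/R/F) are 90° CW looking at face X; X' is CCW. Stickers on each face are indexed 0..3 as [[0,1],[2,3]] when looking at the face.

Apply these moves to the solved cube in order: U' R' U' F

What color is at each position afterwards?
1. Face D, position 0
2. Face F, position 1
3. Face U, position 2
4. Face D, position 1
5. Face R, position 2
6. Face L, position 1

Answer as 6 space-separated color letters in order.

Answer: G B O O W Y

Derivation:
After move 1 (U'): U=WWWW F=OOGG R=GGRR B=RRBB L=BBOO
After move 2 (R'): R=GRGR U=WBWR F=OWGW D=YOYG B=YRYB
After move 3 (U'): U=BRWW F=BBGW R=OWGR B=GRYB L=YROO
After move 4 (F): F=GBWB U=BROR R=WWWR D=GOYG L=YYOO
Query 1: D[0] = G
Query 2: F[1] = B
Query 3: U[2] = O
Query 4: D[1] = O
Query 5: R[2] = W
Query 6: L[1] = Y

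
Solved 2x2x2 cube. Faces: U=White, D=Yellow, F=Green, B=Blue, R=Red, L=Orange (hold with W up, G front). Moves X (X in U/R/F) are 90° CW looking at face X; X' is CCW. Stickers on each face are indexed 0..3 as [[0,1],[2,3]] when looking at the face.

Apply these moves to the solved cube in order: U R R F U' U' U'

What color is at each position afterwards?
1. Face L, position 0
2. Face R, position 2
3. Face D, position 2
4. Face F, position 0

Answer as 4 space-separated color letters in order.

After move 1 (U): U=WWWW F=RRGG R=BBRR B=OOBB L=GGOO
After move 2 (R): R=RBRB U=WRWG F=RYGY D=YBYO B=WOWB
After move 3 (R): R=RRBB U=WYWY F=RBGO D=YWYW B=GORB
After move 4 (F): F=GROB U=WYOG R=WRYB D=BRYW L=GYOW
After move 5 (U'): U=YGWO F=GYOB R=GRYB B=WRRB L=GOOW
After move 6 (U'): U=GOYW F=GOOB R=GYYB B=GRRB L=WROW
After move 7 (U'): U=OWGY F=WROB R=GOYB B=GYRB L=GROW
Query 1: L[0] = G
Query 2: R[2] = Y
Query 3: D[2] = Y
Query 4: F[0] = W

Answer: G Y Y W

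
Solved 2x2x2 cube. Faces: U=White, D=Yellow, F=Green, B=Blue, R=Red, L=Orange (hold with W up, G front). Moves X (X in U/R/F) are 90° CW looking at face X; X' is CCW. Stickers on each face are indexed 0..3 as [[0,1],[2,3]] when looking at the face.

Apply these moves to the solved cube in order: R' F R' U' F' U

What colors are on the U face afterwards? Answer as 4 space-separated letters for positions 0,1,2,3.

Answer: G Y W Y

Derivation:
After move 1 (R'): R=RRRR U=WBWB F=GWGW D=YGYG B=YBYB
After move 2 (F): F=GGWW U=WBOO R=WRBR D=RRYG L=OYOG
After move 3 (R'): R=RRWB U=WYOY F=GBWO D=RGYW B=GBRB
After move 4 (U'): U=YYWO F=OYWO R=GBWB B=RRRB L=GBOG
After move 5 (F'): F=YOOW U=YYGW R=GBRB D=BGYW L=GOOW
After move 6 (U): U=GYWY F=GBOW R=RRRB B=GORB L=YOOW
Query: U face = GYWY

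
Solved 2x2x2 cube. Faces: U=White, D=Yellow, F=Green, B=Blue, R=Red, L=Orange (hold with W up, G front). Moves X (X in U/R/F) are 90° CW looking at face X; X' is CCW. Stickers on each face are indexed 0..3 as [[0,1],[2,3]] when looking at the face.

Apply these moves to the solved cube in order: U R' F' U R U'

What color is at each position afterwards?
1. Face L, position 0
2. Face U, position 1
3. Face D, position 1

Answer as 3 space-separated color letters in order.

Answer: B G Y

Derivation:
After move 1 (U): U=WWWW F=RRGG R=BBRR B=OOBB L=GGOO
After move 2 (R'): R=BRBR U=WBWO F=RWGW D=YRYG B=YOYB
After move 3 (F'): F=WWRG U=WBBB R=RRYR D=GOYG L=GOOW
After move 4 (U): U=BWBB F=RRRG R=YOYR B=GOYB L=WWOW
After move 5 (R): R=YYRO U=BRBG F=RORG D=GYYG B=BOWB
After move 6 (U'): U=RGBB F=WWRG R=RORO B=YYWB L=BOOW
Query 1: L[0] = B
Query 2: U[1] = G
Query 3: D[1] = Y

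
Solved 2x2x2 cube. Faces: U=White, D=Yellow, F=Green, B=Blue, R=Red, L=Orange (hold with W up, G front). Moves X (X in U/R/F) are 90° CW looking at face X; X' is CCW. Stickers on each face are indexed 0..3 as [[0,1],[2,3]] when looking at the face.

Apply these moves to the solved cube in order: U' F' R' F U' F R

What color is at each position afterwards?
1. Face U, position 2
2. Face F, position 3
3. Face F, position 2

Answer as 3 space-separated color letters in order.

Answer: G G W

Derivation:
After move 1 (U'): U=WWWW F=OOGG R=GGRR B=RRBB L=BBOO
After move 2 (F'): F=OGOG U=WWGR R=YGYR D=BOYY L=BWOW
After move 3 (R'): R=GRYY U=WBGR F=OWOR D=BGYG B=YROB
After move 4 (F): F=OORW U=WBWW R=GRRY D=YGYG L=BBOG
After move 5 (U'): U=BWWW F=BBRW R=OORY B=GROB L=YROG
After move 6 (F): F=RBWB U=BWGR R=WOWY D=ROYG L=YYOG
After move 7 (R): R=WWYO U=BBGB F=ROWG D=ROYG B=RRWB
Query 1: U[2] = G
Query 2: F[3] = G
Query 3: F[2] = W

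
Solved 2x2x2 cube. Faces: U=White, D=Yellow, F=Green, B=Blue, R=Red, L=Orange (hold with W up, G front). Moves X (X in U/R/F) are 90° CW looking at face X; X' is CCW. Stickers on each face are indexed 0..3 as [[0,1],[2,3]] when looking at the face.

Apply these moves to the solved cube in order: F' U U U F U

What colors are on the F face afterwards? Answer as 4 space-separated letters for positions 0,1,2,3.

Answer: W G G W

Derivation:
After move 1 (F'): F=GGGG U=WWRR R=YRYR D=OOYY L=OWOW
After move 2 (U): U=RWRW F=YRGG R=BBYR B=OWBB L=GGOW
After move 3 (U): U=RRWW F=BBGG R=OWYR B=GGBB L=YROW
After move 4 (U): U=WRWR F=OWGG R=GGYR B=YRBB L=BBOW
After move 5 (F): F=GOGW U=WRWB R=WGRR D=YGYY L=BOOO
After move 6 (U): U=WWBR F=WGGW R=YRRR B=BOBB L=GOOO
Query: F face = WGGW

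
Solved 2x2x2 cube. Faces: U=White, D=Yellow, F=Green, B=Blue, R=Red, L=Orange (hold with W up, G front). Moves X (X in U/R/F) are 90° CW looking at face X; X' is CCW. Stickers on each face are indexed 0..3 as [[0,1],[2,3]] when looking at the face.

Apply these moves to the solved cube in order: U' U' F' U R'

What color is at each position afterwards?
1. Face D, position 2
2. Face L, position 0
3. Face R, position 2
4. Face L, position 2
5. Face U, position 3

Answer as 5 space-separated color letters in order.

Answer: Y B G O R

Derivation:
After move 1 (U'): U=WWWW F=OOGG R=GGRR B=RRBB L=BBOO
After move 2 (U'): U=WWWW F=BBGG R=OORR B=GGBB L=RROO
After move 3 (F'): F=BGBG U=WWOR R=YOYR D=ROYY L=RWOW
After move 4 (U): U=OWRW F=YOBG R=GGYR B=RWBB L=BGOW
After move 5 (R'): R=GRGY U=OBRR F=YWBW D=ROYG B=YWOB
Query 1: D[2] = Y
Query 2: L[0] = B
Query 3: R[2] = G
Query 4: L[2] = O
Query 5: U[3] = R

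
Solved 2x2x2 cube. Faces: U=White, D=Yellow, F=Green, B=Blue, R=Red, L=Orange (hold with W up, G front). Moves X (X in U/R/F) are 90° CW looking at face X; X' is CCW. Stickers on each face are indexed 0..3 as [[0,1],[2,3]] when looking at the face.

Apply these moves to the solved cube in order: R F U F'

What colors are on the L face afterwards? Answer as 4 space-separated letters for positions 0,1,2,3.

Answer: G G O O

Derivation:
After move 1 (R): R=RRRR U=WGWG F=GYGY D=YBYB B=WBWB
After move 2 (F): F=GGYY U=WGOO R=WRGR D=RRYB L=OYOB
After move 3 (U): U=OWOG F=WRYY R=WBGR B=OYWB L=GGOB
After move 4 (F'): F=RYWY U=OWWG R=RBRR D=GBYB L=GGOO
Query: L face = GGOO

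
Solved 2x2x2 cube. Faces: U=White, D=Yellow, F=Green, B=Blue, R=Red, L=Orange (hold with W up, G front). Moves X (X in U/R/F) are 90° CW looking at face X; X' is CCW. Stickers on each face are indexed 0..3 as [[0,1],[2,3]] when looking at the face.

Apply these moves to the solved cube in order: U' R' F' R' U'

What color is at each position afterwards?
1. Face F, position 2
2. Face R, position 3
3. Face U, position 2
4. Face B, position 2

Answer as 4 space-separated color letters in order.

After move 1 (U'): U=WWWW F=OOGG R=GGRR B=RRBB L=BBOO
After move 2 (R'): R=GRGR U=WBWR F=OWGW D=YOYG B=YRYB
After move 3 (F'): F=WWOG U=WBGG R=ORYR D=BOYG L=BROW
After move 4 (R'): R=RROY U=WYGY F=WBOG D=BWYG B=GROB
After move 5 (U'): U=YYWG F=BROG R=WBOY B=RROB L=GROW
Query 1: F[2] = O
Query 2: R[3] = Y
Query 3: U[2] = W
Query 4: B[2] = O

Answer: O Y W O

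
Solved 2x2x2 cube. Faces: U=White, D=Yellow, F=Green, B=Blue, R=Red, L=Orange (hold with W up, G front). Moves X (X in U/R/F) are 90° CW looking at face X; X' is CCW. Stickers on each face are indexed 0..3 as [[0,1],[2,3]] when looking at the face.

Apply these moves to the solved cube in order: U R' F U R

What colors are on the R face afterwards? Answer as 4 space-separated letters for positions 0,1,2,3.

After move 1 (U): U=WWWW F=RRGG R=BBRR B=OOBB L=GGOO
After move 2 (R'): R=BRBR U=WBWO F=RWGW D=YRYG B=YOYB
After move 3 (F): F=GRWW U=WBOG R=WROR D=BBYG L=GYOR
After move 4 (U): U=OWGB F=WRWW R=YOOR B=GYYB L=GROR
After move 5 (R): R=OYRO U=ORGW F=WBWG D=BYYG B=BYWB
Query: R face = OYRO

Answer: O Y R O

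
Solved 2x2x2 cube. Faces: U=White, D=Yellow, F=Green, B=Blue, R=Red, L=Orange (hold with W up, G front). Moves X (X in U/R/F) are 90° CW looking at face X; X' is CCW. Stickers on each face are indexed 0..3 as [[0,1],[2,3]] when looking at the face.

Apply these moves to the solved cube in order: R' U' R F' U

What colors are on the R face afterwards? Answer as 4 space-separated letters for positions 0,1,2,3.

Answer: W R Y W

Derivation:
After move 1 (R'): R=RRRR U=WBWB F=GWGW D=YGYG B=YBYB
After move 2 (U'): U=BBWW F=OOGW R=GWRR B=RRYB L=YBOO
After move 3 (R): R=RGRW U=BOWW F=OGGG D=YYYR B=WRBB
After move 4 (F'): F=GGOG U=BORR R=YGYW D=BOYR L=YWOW
After move 5 (U): U=RBRO F=YGOG R=WRYW B=YWBB L=GGOW
Query: R face = WRYW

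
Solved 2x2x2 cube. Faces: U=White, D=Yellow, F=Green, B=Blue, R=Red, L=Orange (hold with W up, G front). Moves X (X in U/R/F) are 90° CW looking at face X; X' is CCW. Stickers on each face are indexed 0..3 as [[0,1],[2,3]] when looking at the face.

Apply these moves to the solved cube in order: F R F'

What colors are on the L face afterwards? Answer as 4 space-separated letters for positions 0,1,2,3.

Answer: O G O O

Derivation:
After move 1 (F): F=GGGG U=WWOO R=WRWR D=RRYY L=OYOY
After move 2 (R): R=WWRR U=WGOG F=GRGY D=RBYB B=OBWB
After move 3 (F'): F=RYGG U=WGWR R=BWRR D=YYYB L=OGOO
Query: L face = OGOO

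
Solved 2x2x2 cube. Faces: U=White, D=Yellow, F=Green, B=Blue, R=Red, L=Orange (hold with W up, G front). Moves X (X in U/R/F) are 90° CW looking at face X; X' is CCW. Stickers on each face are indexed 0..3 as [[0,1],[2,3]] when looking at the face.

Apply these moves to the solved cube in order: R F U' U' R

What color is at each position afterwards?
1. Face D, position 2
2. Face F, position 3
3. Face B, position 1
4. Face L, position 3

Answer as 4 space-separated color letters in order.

After move 1 (R): R=RRRR U=WGWG F=GYGY D=YBYB B=WBWB
After move 2 (F): F=GGYY U=WGOO R=WRGR D=RRYB L=OYOB
After move 3 (U'): U=GOWO F=OYYY R=GGGR B=WRWB L=WBOB
After move 4 (U'): U=OOGW F=WBYY R=OYGR B=GGWB L=WROB
After move 5 (R): R=GORY U=OBGY F=WRYB D=RWYG B=WGOB
Query 1: D[2] = Y
Query 2: F[3] = B
Query 3: B[1] = G
Query 4: L[3] = B

Answer: Y B G B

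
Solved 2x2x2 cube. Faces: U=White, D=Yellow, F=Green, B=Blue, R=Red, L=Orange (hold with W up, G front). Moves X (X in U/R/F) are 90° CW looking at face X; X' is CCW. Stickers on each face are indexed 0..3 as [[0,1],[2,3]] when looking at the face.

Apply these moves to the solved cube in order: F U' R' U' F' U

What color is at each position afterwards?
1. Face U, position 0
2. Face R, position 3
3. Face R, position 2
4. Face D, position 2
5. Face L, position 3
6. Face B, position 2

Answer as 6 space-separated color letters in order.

Answer: O W R Y W R

Derivation:
After move 1 (F): F=GGGG U=WWOO R=WRWR D=RRYY L=OYOY
After move 2 (U'): U=WOWO F=OYGG R=GGWR B=WRBB L=BBOY
After move 3 (R'): R=GRGW U=WBWW F=OOGO D=RYYG B=YRRB
After move 4 (U'): U=BWWW F=BBGO R=OOGW B=GRRB L=YROY
After move 5 (F'): F=BOBG U=BWOG R=YORW D=RYYG L=YWOW
After move 6 (U): U=OBGW F=YOBG R=GRRW B=YWRB L=BOOW
Query 1: U[0] = O
Query 2: R[3] = W
Query 3: R[2] = R
Query 4: D[2] = Y
Query 5: L[3] = W
Query 6: B[2] = R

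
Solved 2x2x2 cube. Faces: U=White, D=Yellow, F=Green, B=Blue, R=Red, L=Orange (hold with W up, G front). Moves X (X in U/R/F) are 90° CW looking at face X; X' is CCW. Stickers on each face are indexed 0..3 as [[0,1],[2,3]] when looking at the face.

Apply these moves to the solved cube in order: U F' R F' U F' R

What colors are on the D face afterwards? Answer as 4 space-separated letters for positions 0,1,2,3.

After move 1 (U): U=WWWW F=RRGG R=BBRR B=OOBB L=GGOO
After move 2 (F'): F=RGRG U=WWBR R=YBYR D=GOYY L=GWOW
After move 3 (R): R=YYRB U=WGBG F=RORY D=GBYO B=ROWB
After move 4 (F'): F=OYRR U=WGYR R=BYGB D=WWYO L=GGOB
After move 5 (U): U=YWRG F=BYRR R=ROGB B=GGWB L=OYOB
After move 6 (F'): F=YRBR U=YWRG R=WOWB D=YBYO L=OGOR
After move 7 (R): R=WWBO U=YRRR F=YBBO D=YWYG B=GGWB
Query: D face = YWYG

Answer: Y W Y G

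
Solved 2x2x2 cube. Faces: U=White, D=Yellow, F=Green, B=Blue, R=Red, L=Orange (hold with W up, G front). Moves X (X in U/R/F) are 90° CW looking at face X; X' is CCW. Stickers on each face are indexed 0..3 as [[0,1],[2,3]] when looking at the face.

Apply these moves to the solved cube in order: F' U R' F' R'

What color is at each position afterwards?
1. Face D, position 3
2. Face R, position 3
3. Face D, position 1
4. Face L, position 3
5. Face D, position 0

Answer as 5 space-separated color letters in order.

Answer: G O W R G

Derivation:
After move 1 (F'): F=GGGG U=WWRR R=YRYR D=OOYY L=OWOW
After move 2 (U): U=RWRW F=YRGG R=BBYR B=OWBB L=GGOW
After move 3 (R'): R=BRBY U=RBRO F=YWGW D=ORYG B=YWOB
After move 4 (F'): F=WWYG U=RBBB R=RROY D=GWYG L=GOOR
After move 5 (R'): R=RYRO U=ROBY F=WBYB D=GWYG B=GWWB
Query 1: D[3] = G
Query 2: R[3] = O
Query 3: D[1] = W
Query 4: L[3] = R
Query 5: D[0] = G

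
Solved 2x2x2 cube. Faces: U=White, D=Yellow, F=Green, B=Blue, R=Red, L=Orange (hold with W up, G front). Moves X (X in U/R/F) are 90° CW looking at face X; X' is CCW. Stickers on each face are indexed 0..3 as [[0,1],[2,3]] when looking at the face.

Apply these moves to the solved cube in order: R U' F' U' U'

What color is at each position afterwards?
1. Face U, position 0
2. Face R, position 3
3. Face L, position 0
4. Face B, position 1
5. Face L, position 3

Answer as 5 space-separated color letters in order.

After move 1 (R): R=RRRR U=WGWG F=GYGY D=YBYB B=WBWB
After move 2 (U'): U=GGWW F=OOGY R=GYRR B=RRWB L=WBOO
After move 3 (F'): F=OYOG U=GGGR R=BYYR D=BOYB L=WWOW
After move 4 (U'): U=GRGG F=WWOG R=OYYR B=BYWB L=RROW
After move 5 (U'): U=RGGG F=RROG R=WWYR B=OYWB L=BYOW
Query 1: U[0] = R
Query 2: R[3] = R
Query 3: L[0] = B
Query 4: B[1] = Y
Query 5: L[3] = W

Answer: R R B Y W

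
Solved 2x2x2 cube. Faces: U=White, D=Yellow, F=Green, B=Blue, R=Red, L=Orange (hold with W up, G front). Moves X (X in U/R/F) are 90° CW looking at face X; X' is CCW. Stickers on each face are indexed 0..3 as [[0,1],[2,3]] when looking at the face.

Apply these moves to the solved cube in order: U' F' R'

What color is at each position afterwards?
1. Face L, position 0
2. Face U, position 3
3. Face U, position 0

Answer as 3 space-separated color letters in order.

After move 1 (U'): U=WWWW F=OOGG R=GGRR B=RRBB L=BBOO
After move 2 (F'): F=OGOG U=WWGR R=YGYR D=BOYY L=BWOW
After move 3 (R'): R=GRYY U=WBGR F=OWOR D=BGYG B=YROB
Query 1: L[0] = B
Query 2: U[3] = R
Query 3: U[0] = W

Answer: B R W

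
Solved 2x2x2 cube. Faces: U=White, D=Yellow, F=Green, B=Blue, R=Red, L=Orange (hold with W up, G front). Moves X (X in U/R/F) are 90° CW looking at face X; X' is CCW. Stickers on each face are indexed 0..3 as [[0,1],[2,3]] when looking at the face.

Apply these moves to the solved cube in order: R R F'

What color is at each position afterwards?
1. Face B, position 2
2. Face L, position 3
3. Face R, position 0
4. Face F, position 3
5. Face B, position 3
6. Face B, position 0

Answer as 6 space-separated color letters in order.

Answer: G W W G B G

Derivation:
After move 1 (R): R=RRRR U=WGWG F=GYGY D=YBYB B=WBWB
After move 2 (R): R=RRRR U=WYWY F=GBGB D=YWYW B=GBGB
After move 3 (F'): F=BBGG U=WYRR R=WRYR D=OOYW L=OYOW
Query 1: B[2] = G
Query 2: L[3] = W
Query 3: R[0] = W
Query 4: F[3] = G
Query 5: B[3] = B
Query 6: B[0] = G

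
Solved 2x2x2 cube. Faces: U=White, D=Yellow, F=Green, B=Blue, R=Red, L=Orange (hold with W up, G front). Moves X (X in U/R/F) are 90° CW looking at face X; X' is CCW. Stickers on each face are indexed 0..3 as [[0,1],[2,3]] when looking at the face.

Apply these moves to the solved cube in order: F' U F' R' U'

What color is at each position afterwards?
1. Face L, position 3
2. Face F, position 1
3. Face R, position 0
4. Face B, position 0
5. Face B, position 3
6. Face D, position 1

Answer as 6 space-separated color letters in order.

Answer: R W R B B G

Derivation:
After move 1 (F'): F=GGGG U=WWRR R=YRYR D=OOYY L=OWOW
After move 2 (U): U=RWRW F=YRGG R=BBYR B=OWBB L=GGOW
After move 3 (F'): F=RGYG U=RWBY R=OBOR D=GWYY L=GWOR
After move 4 (R'): R=BROO U=RBBO F=RWYY D=GGYG B=YWWB
After move 5 (U'): U=BORB F=GWYY R=RWOO B=BRWB L=YWOR
Query 1: L[3] = R
Query 2: F[1] = W
Query 3: R[0] = R
Query 4: B[0] = B
Query 5: B[3] = B
Query 6: D[1] = G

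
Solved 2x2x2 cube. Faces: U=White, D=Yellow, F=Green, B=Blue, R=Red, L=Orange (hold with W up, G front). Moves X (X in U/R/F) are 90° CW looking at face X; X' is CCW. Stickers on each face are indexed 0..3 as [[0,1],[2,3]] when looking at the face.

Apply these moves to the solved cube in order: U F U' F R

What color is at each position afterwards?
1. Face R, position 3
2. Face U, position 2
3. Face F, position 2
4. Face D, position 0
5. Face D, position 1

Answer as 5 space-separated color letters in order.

After move 1 (U): U=WWWW F=RRGG R=BBRR B=OOBB L=GGOO
After move 2 (F): F=GRGR U=WWOG R=WBWR D=RBYY L=GYOY
After move 3 (U'): U=WGWO F=GYGR R=GRWR B=WBBB L=OOOY
After move 4 (F): F=GGRY U=WGYO R=WROR D=WGYY L=OROB
After move 5 (R): R=OWRR U=WGYY F=GGRY D=WBYW B=OBGB
Query 1: R[3] = R
Query 2: U[2] = Y
Query 3: F[2] = R
Query 4: D[0] = W
Query 5: D[1] = B

Answer: R Y R W B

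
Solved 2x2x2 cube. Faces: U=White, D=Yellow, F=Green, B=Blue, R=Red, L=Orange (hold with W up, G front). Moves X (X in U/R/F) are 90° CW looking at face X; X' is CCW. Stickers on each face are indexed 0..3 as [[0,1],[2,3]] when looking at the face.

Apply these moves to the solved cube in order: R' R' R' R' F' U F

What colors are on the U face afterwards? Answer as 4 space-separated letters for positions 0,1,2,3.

After move 1 (R'): R=RRRR U=WBWB F=GWGW D=YGYG B=YBYB
After move 2 (R'): R=RRRR U=WYWY F=GBGB D=YWYW B=GBGB
After move 3 (R'): R=RRRR U=WGWG F=GYGY D=YBYB B=WBWB
After move 4 (R'): R=RRRR U=WWWW F=GGGG D=YYYY B=BBBB
After move 5 (F'): F=GGGG U=WWRR R=YRYR D=OOYY L=OWOW
After move 6 (U): U=RWRW F=YRGG R=BBYR B=OWBB L=GGOW
After move 7 (F): F=GYGR U=RWWG R=RBWR D=YBYY L=GOOO
Query: U face = RWWG

Answer: R W W G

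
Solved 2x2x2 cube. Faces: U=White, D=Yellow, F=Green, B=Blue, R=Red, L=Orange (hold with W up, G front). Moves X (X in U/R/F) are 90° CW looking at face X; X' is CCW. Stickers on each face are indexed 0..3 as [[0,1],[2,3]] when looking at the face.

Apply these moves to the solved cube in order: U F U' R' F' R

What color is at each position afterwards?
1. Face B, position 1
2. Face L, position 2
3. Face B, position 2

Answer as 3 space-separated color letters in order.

After move 1 (U): U=WWWW F=RRGG R=BBRR B=OOBB L=GGOO
After move 2 (F): F=GRGR U=WWOG R=WBWR D=RBYY L=GYOY
After move 3 (U'): U=WGWO F=GYGR R=GRWR B=WBBB L=OOOY
After move 4 (R'): R=RRGW U=WBWW F=GGGO D=RYYR B=YBBB
After move 5 (F'): F=GOGG U=WBRG R=YRRW D=OYYR L=OWOW
After move 6 (R): R=RYWR U=WORG F=GYGR D=OBYY B=GBBB
Query 1: B[1] = B
Query 2: L[2] = O
Query 3: B[2] = B

Answer: B O B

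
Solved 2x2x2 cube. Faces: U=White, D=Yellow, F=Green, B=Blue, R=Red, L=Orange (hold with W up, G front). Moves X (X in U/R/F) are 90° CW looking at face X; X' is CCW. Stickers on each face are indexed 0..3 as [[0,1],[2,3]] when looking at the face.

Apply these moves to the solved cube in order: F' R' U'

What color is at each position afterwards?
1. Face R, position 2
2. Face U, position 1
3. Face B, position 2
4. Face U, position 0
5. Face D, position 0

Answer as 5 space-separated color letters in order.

Answer: Y B O B O

Derivation:
After move 1 (F'): F=GGGG U=WWRR R=YRYR D=OOYY L=OWOW
After move 2 (R'): R=RRYY U=WBRB F=GWGR D=OGYG B=YBOB
After move 3 (U'): U=BBWR F=OWGR R=GWYY B=RROB L=YBOW
Query 1: R[2] = Y
Query 2: U[1] = B
Query 3: B[2] = O
Query 4: U[0] = B
Query 5: D[0] = O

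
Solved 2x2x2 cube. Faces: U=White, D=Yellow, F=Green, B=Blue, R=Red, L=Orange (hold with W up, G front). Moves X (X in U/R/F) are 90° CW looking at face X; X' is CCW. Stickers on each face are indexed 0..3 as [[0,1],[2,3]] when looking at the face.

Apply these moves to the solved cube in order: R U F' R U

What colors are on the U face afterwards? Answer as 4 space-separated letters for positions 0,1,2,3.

After move 1 (R): R=RRRR U=WGWG F=GYGY D=YBYB B=WBWB
After move 2 (U): U=WWGG F=RRGY R=WBRR B=OOWB L=GYOO
After move 3 (F'): F=RYRG U=WWWR R=BBYR D=YOYB L=GGOG
After move 4 (R): R=YBRB U=WYWG F=RORB D=YWYO B=ROWB
After move 5 (U): U=WWGY F=YBRB R=RORB B=GGWB L=ROOG
Query: U face = WWGY

Answer: W W G Y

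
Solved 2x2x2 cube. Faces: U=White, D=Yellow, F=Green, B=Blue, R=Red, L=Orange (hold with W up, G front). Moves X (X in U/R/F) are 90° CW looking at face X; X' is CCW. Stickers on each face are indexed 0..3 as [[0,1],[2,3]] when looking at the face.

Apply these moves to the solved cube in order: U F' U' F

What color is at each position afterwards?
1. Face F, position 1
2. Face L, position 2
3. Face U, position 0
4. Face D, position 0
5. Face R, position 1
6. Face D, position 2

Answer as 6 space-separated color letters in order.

Answer: G O W Y G Y

Derivation:
After move 1 (U): U=WWWW F=RRGG R=BBRR B=OOBB L=GGOO
After move 2 (F'): F=RGRG U=WWBR R=YBYR D=GOYY L=GWOW
After move 3 (U'): U=WRWB F=GWRG R=RGYR B=YBBB L=OOOW
After move 4 (F): F=RGGW U=WRWO R=WGBR D=YRYY L=OGOO
Query 1: F[1] = G
Query 2: L[2] = O
Query 3: U[0] = W
Query 4: D[0] = Y
Query 5: R[1] = G
Query 6: D[2] = Y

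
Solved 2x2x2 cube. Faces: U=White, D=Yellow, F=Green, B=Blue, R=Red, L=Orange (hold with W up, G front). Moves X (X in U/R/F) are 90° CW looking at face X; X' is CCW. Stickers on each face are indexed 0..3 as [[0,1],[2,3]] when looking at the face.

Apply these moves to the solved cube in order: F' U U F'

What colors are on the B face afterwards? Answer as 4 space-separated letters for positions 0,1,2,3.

Answer: G G B B

Derivation:
After move 1 (F'): F=GGGG U=WWRR R=YRYR D=OOYY L=OWOW
After move 2 (U): U=RWRW F=YRGG R=BBYR B=OWBB L=GGOW
After move 3 (U): U=RRWW F=BBGG R=OWYR B=GGBB L=YROW
After move 4 (F'): F=BGBG U=RROY R=OWOR D=RWYY L=YWOW
Query: B face = GGBB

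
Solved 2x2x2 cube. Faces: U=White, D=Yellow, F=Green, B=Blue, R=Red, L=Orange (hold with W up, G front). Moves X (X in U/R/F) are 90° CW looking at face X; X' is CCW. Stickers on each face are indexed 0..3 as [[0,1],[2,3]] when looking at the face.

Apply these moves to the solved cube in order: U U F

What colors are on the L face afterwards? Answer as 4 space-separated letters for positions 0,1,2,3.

After move 1 (U): U=WWWW F=RRGG R=BBRR B=OOBB L=GGOO
After move 2 (U): U=WWWW F=BBGG R=OORR B=GGBB L=RROO
After move 3 (F): F=GBGB U=WWOR R=WOWR D=ROYY L=RYOY
Query: L face = RYOY

Answer: R Y O Y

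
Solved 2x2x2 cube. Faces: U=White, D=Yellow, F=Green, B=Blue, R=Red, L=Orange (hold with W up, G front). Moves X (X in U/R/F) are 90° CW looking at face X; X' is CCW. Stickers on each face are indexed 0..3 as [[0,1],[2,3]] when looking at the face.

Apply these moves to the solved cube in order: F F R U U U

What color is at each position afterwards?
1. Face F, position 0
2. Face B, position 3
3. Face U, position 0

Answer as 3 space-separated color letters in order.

After move 1 (F): F=GGGG U=WWOO R=WRWR D=RRYY L=OYOY
After move 2 (F): F=GGGG U=WWYY R=OROR D=WWYY L=OROR
After move 3 (R): R=OORR U=WGYG F=GWGY D=WBYB B=YBWB
After move 4 (U): U=YWGG F=OOGY R=YBRR B=ORWB L=GWOR
After move 5 (U): U=GYGW F=YBGY R=ORRR B=GWWB L=OOOR
After move 6 (U): U=GGWY F=ORGY R=GWRR B=OOWB L=YBOR
Query 1: F[0] = O
Query 2: B[3] = B
Query 3: U[0] = G

Answer: O B G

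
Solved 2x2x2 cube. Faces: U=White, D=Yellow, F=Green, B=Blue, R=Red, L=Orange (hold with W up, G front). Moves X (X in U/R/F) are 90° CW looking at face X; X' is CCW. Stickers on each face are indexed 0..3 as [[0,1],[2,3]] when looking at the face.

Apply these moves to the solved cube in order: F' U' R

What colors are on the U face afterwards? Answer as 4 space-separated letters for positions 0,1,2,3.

After move 1 (F'): F=GGGG U=WWRR R=YRYR D=OOYY L=OWOW
After move 2 (U'): U=WRWR F=OWGG R=GGYR B=YRBB L=BBOW
After move 3 (R): R=YGRG U=WWWG F=OOGY D=OBYY B=RRRB
Query: U face = WWWG

Answer: W W W G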